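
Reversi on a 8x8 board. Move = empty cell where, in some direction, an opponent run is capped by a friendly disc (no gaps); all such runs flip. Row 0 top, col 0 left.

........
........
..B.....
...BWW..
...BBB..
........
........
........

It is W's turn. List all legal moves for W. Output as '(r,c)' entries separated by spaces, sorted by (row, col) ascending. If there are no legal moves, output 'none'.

Answer: (3,2) (5,2) (5,3) (5,4) (5,5) (5,6)

Derivation:
(1,1): no bracket -> illegal
(1,2): no bracket -> illegal
(1,3): no bracket -> illegal
(2,1): no bracket -> illegal
(2,3): no bracket -> illegal
(2,4): no bracket -> illegal
(3,1): no bracket -> illegal
(3,2): flips 1 -> legal
(3,6): no bracket -> illegal
(4,2): no bracket -> illegal
(4,6): no bracket -> illegal
(5,2): flips 1 -> legal
(5,3): flips 1 -> legal
(5,4): flips 1 -> legal
(5,5): flips 1 -> legal
(5,6): flips 1 -> legal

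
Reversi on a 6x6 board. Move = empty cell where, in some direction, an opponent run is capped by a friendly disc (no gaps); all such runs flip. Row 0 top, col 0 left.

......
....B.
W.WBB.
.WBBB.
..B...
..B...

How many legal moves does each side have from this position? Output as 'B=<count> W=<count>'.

Answer: B=4 W=4

Derivation:
-- B to move --
(1,0): no bracket -> illegal
(1,1): flips 1 -> legal
(1,2): flips 1 -> legal
(1,3): no bracket -> illegal
(2,1): flips 1 -> legal
(3,0): flips 1 -> legal
(4,0): no bracket -> illegal
(4,1): no bracket -> illegal
B mobility = 4
-- W to move --
(0,3): no bracket -> illegal
(0,4): no bracket -> illegal
(0,5): no bracket -> illegal
(1,2): no bracket -> illegal
(1,3): no bracket -> illegal
(1,5): no bracket -> illegal
(2,1): no bracket -> illegal
(2,5): flips 2 -> legal
(3,5): flips 3 -> legal
(4,1): no bracket -> illegal
(4,3): no bracket -> illegal
(4,4): flips 1 -> legal
(4,5): no bracket -> illegal
(5,1): no bracket -> illegal
(5,3): flips 1 -> legal
W mobility = 4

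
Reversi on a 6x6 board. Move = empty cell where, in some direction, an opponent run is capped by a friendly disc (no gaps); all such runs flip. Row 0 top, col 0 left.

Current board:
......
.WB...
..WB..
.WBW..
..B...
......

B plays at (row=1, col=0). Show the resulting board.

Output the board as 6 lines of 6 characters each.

Place B at (1,0); scan 8 dirs for brackets.
Dir NW: edge -> no flip
Dir N: first cell '.' (not opp) -> no flip
Dir NE: first cell '.' (not opp) -> no flip
Dir W: edge -> no flip
Dir E: opp run (1,1) capped by B -> flip
Dir SW: edge -> no flip
Dir S: first cell '.' (not opp) -> no flip
Dir SE: first cell '.' (not opp) -> no flip
All flips: (1,1)

Answer: ......
BBB...
..WB..
.WBW..
..B...
......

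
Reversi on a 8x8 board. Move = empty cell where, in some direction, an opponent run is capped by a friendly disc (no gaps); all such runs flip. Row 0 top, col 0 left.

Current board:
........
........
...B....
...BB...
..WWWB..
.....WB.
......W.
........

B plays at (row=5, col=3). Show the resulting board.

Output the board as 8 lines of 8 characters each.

Place B at (5,3); scan 8 dirs for brackets.
Dir NW: opp run (4,2), next='.' -> no flip
Dir N: opp run (4,3) capped by B -> flip
Dir NE: opp run (4,4), next='.' -> no flip
Dir W: first cell '.' (not opp) -> no flip
Dir E: first cell '.' (not opp) -> no flip
Dir SW: first cell '.' (not opp) -> no flip
Dir S: first cell '.' (not opp) -> no flip
Dir SE: first cell '.' (not opp) -> no flip
All flips: (4,3)

Answer: ........
........
...B....
...BB...
..WBWB..
...B.WB.
......W.
........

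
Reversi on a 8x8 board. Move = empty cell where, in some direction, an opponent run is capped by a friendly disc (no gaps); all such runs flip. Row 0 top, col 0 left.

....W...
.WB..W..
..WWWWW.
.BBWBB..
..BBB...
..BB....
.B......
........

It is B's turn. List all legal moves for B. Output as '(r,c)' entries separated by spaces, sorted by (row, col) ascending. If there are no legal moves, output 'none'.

(0,0): flips 3 -> legal
(0,1): no bracket -> illegal
(0,2): no bracket -> illegal
(0,3): no bracket -> illegal
(0,5): flips 2 -> legal
(0,6): flips 3 -> legal
(1,0): flips 1 -> legal
(1,3): flips 4 -> legal
(1,4): flips 2 -> legal
(1,6): flips 1 -> legal
(1,7): flips 1 -> legal
(2,0): no bracket -> illegal
(2,1): no bracket -> illegal
(2,7): no bracket -> illegal
(3,6): no bracket -> illegal
(3,7): no bracket -> illegal

Answer: (0,0) (0,5) (0,6) (1,0) (1,3) (1,4) (1,6) (1,7)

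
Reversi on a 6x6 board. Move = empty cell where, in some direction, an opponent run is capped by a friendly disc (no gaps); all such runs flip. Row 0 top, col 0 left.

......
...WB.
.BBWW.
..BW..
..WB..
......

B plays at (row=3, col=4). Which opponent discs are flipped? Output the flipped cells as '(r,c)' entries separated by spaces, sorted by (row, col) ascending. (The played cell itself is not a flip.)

Dir NW: opp run (2,3), next='.' -> no flip
Dir N: opp run (2,4) capped by B -> flip
Dir NE: first cell '.' (not opp) -> no flip
Dir W: opp run (3,3) capped by B -> flip
Dir E: first cell '.' (not opp) -> no flip
Dir SW: first cell 'B' (not opp) -> no flip
Dir S: first cell '.' (not opp) -> no flip
Dir SE: first cell '.' (not opp) -> no flip

Answer: (2,4) (3,3)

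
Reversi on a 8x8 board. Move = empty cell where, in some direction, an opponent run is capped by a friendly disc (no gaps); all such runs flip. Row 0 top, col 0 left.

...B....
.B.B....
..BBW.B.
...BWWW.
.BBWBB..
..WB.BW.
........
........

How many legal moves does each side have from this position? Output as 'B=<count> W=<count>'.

-- B to move --
(1,4): flips 2 -> legal
(1,5): flips 1 -> legal
(2,5): flips 2 -> legal
(2,7): flips 1 -> legal
(3,2): no bracket -> illegal
(3,7): flips 3 -> legal
(4,6): flips 3 -> legal
(4,7): no bracket -> illegal
(5,1): flips 1 -> legal
(5,4): no bracket -> illegal
(5,7): flips 1 -> legal
(6,1): no bracket -> illegal
(6,2): flips 1 -> legal
(6,3): flips 1 -> legal
(6,5): no bracket -> illegal
(6,6): no bracket -> illegal
(6,7): flips 1 -> legal
B mobility = 11
-- W to move --
(0,0): no bracket -> illegal
(0,1): no bracket -> illegal
(0,2): flips 1 -> legal
(0,4): no bracket -> illegal
(1,0): no bracket -> illegal
(1,2): flips 1 -> legal
(1,4): no bracket -> illegal
(1,5): no bracket -> illegal
(1,6): flips 1 -> legal
(1,7): flips 1 -> legal
(2,0): no bracket -> illegal
(2,1): flips 2 -> legal
(2,5): no bracket -> illegal
(2,7): no bracket -> illegal
(3,0): flips 1 -> legal
(3,1): no bracket -> illegal
(3,2): flips 2 -> legal
(3,7): no bracket -> illegal
(4,0): flips 2 -> legal
(4,6): flips 2 -> legal
(5,0): no bracket -> illegal
(5,1): flips 2 -> legal
(5,4): flips 4 -> legal
(6,2): flips 2 -> legal
(6,3): flips 1 -> legal
(6,4): no bracket -> illegal
(6,5): flips 2 -> legal
(6,6): no bracket -> illegal
W mobility = 14

Answer: B=11 W=14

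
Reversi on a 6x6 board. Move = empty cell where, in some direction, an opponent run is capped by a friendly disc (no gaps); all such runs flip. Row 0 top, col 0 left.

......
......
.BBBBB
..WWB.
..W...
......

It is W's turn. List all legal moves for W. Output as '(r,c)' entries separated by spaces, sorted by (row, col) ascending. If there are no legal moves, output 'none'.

Answer: (1,0) (1,1) (1,2) (1,3) (1,4) (1,5) (3,5)

Derivation:
(1,0): flips 1 -> legal
(1,1): flips 1 -> legal
(1,2): flips 1 -> legal
(1,3): flips 1 -> legal
(1,4): flips 1 -> legal
(1,5): flips 1 -> legal
(2,0): no bracket -> illegal
(3,0): no bracket -> illegal
(3,1): no bracket -> illegal
(3,5): flips 1 -> legal
(4,3): no bracket -> illegal
(4,4): no bracket -> illegal
(4,5): no bracket -> illegal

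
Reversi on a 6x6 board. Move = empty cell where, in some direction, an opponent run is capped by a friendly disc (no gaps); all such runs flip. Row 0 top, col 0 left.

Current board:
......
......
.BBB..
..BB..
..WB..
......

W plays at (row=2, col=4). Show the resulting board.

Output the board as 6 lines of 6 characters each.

Place W at (2,4); scan 8 dirs for brackets.
Dir NW: first cell '.' (not opp) -> no flip
Dir N: first cell '.' (not opp) -> no flip
Dir NE: first cell '.' (not opp) -> no flip
Dir W: opp run (2,3) (2,2) (2,1), next='.' -> no flip
Dir E: first cell '.' (not opp) -> no flip
Dir SW: opp run (3,3) capped by W -> flip
Dir S: first cell '.' (not opp) -> no flip
Dir SE: first cell '.' (not opp) -> no flip
All flips: (3,3)

Answer: ......
......
.BBBW.
..BW..
..WB..
......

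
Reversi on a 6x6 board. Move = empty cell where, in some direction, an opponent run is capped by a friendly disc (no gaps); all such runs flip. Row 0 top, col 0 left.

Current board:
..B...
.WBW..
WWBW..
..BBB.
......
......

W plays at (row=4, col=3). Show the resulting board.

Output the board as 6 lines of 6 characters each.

Answer: ..B...
.WBW..
WWBW..
..WWB.
...W..
......

Derivation:
Place W at (4,3); scan 8 dirs for brackets.
Dir NW: opp run (3,2) capped by W -> flip
Dir N: opp run (3,3) capped by W -> flip
Dir NE: opp run (3,4), next='.' -> no flip
Dir W: first cell '.' (not opp) -> no flip
Dir E: first cell '.' (not opp) -> no flip
Dir SW: first cell '.' (not opp) -> no flip
Dir S: first cell '.' (not opp) -> no flip
Dir SE: first cell '.' (not opp) -> no flip
All flips: (3,2) (3,3)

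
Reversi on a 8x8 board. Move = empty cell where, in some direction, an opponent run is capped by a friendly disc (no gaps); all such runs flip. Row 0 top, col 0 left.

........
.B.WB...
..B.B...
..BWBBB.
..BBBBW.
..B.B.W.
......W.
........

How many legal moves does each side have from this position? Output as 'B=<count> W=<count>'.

Answer: B=8 W=10

Derivation:
-- B to move --
(0,2): flips 1 -> legal
(0,3): no bracket -> illegal
(0,4): flips 1 -> legal
(1,2): flips 1 -> legal
(2,3): flips 1 -> legal
(3,7): no bracket -> illegal
(4,7): flips 1 -> legal
(5,5): no bracket -> illegal
(5,7): flips 1 -> legal
(6,5): no bracket -> illegal
(6,7): flips 1 -> legal
(7,5): no bracket -> illegal
(7,6): flips 3 -> legal
(7,7): no bracket -> illegal
B mobility = 8
-- W to move --
(0,0): flips 2 -> legal
(0,1): no bracket -> illegal
(0,2): no bracket -> illegal
(0,3): no bracket -> illegal
(0,4): no bracket -> illegal
(0,5): no bracket -> illegal
(1,0): no bracket -> illegal
(1,2): no bracket -> illegal
(1,5): flips 2 -> legal
(2,0): no bracket -> illegal
(2,1): no bracket -> illegal
(2,3): flips 2 -> legal
(2,5): no bracket -> illegal
(2,6): flips 1 -> legal
(2,7): no bracket -> illegal
(3,1): flips 2 -> legal
(3,7): flips 3 -> legal
(4,1): flips 4 -> legal
(4,7): no bracket -> illegal
(5,1): flips 1 -> legal
(5,3): flips 1 -> legal
(5,5): flips 1 -> legal
(6,1): no bracket -> illegal
(6,2): no bracket -> illegal
(6,3): no bracket -> illegal
(6,4): no bracket -> illegal
(6,5): no bracket -> illegal
W mobility = 10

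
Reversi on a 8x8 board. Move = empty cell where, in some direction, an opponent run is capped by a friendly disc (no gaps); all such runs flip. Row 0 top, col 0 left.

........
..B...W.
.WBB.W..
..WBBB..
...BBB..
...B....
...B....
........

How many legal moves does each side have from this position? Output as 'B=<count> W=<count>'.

Answer: B=8 W=8

Derivation:
-- B to move --
(0,5): no bracket -> illegal
(0,6): no bracket -> illegal
(0,7): flips 2 -> legal
(1,0): flips 2 -> legal
(1,1): no bracket -> illegal
(1,4): no bracket -> illegal
(1,5): flips 1 -> legal
(1,7): no bracket -> illegal
(2,0): flips 1 -> legal
(2,4): no bracket -> illegal
(2,6): no bracket -> illegal
(2,7): no bracket -> illegal
(3,0): flips 1 -> legal
(3,1): flips 1 -> legal
(3,6): no bracket -> illegal
(4,1): flips 1 -> legal
(4,2): flips 1 -> legal
B mobility = 8
-- W to move --
(0,1): no bracket -> illegal
(0,2): flips 2 -> legal
(0,3): flips 1 -> legal
(1,1): no bracket -> illegal
(1,3): no bracket -> illegal
(1,4): flips 1 -> legal
(2,4): flips 2 -> legal
(2,6): no bracket -> illegal
(3,1): no bracket -> illegal
(3,6): flips 3 -> legal
(4,2): no bracket -> illegal
(4,6): no bracket -> illegal
(5,2): flips 2 -> legal
(5,4): flips 1 -> legal
(5,5): flips 2 -> legal
(5,6): no bracket -> illegal
(6,2): no bracket -> illegal
(6,4): no bracket -> illegal
(7,2): no bracket -> illegal
(7,3): no bracket -> illegal
(7,4): no bracket -> illegal
W mobility = 8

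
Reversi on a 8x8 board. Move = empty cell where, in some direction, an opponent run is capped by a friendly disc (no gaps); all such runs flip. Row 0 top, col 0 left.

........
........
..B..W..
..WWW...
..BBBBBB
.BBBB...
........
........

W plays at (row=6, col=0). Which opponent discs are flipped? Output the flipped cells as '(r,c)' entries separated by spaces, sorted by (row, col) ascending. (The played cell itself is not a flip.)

Answer: (4,2) (5,1)

Derivation:
Dir NW: edge -> no flip
Dir N: first cell '.' (not opp) -> no flip
Dir NE: opp run (5,1) (4,2) capped by W -> flip
Dir W: edge -> no flip
Dir E: first cell '.' (not opp) -> no flip
Dir SW: edge -> no flip
Dir S: first cell '.' (not opp) -> no flip
Dir SE: first cell '.' (not opp) -> no flip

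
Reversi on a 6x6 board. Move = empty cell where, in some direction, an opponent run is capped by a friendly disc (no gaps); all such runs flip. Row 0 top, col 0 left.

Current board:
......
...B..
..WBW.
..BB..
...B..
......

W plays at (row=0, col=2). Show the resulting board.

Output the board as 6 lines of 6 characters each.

Answer: ..W...
...W..
..WBW.
..BB..
...B..
......

Derivation:
Place W at (0,2); scan 8 dirs for brackets.
Dir NW: edge -> no flip
Dir N: edge -> no flip
Dir NE: edge -> no flip
Dir W: first cell '.' (not opp) -> no flip
Dir E: first cell '.' (not opp) -> no flip
Dir SW: first cell '.' (not opp) -> no flip
Dir S: first cell '.' (not opp) -> no flip
Dir SE: opp run (1,3) capped by W -> flip
All flips: (1,3)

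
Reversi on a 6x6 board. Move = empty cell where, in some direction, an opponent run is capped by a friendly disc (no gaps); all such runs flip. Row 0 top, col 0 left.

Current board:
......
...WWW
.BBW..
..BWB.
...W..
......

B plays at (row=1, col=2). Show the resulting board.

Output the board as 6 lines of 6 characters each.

Answer: ......
..BWWW
.BBB..
..BWB.
...W..
......

Derivation:
Place B at (1,2); scan 8 dirs for brackets.
Dir NW: first cell '.' (not opp) -> no flip
Dir N: first cell '.' (not opp) -> no flip
Dir NE: first cell '.' (not opp) -> no flip
Dir W: first cell '.' (not opp) -> no flip
Dir E: opp run (1,3) (1,4) (1,5), next=edge -> no flip
Dir SW: first cell 'B' (not opp) -> no flip
Dir S: first cell 'B' (not opp) -> no flip
Dir SE: opp run (2,3) capped by B -> flip
All flips: (2,3)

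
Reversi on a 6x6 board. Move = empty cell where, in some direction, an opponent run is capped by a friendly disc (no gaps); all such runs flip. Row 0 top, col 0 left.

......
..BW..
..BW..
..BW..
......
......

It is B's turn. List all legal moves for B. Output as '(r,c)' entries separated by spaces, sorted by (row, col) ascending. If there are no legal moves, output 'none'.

(0,2): no bracket -> illegal
(0,3): no bracket -> illegal
(0,4): flips 1 -> legal
(1,4): flips 2 -> legal
(2,4): flips 1 -> legal
(3,4): flips 2 -> legal
(4,2): no bracket -> illegal
(4,3): no bracket -> illegal
(4,4): flips 1 -> legal

Answer: (0,4) (1,4) (2,4) (3,4) (4,4)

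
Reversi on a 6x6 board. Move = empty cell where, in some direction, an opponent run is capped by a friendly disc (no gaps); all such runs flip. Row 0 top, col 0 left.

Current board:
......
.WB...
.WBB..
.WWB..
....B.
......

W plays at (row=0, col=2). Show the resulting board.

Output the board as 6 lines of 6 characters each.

Answer: ..W...
.WW...
.WWB..
.WWB..
....B.
......

Derivation:
Place W at (0,2); scan 8 dirs for brackets.
Dir NW: edge -> no flip
Dir N: edge -> no flip
Dir NE: edge -> no flip
Dir W: first cell '.' (not opp) -> no flip
Dir E: first cell '.' (not opp) -> no flip
Dir SW: first cell 'W' (not opp) -> no flip
Dir S: opp run (1,2) (2,2) capped by W -> flip
Dir SE: first cell '.' (not opp) -> no flip
All flips: (1,2) (2,2)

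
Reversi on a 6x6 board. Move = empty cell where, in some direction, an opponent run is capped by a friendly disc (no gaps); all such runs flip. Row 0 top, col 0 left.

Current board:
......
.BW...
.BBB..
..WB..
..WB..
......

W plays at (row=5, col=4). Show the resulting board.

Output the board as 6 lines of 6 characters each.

Answer: ......
.BW...
.BBB..
..WB..
..WW..
....W.

Derivation:
Place W at (5,4); scan 8 dirs for brackets.
Dir NW: opp run (4,3) capped by W -> flip
Dir N: first cell '.' (not opp) -> no flip
Dir NE: first cell '.' (not opp) -> no flip
Dir W: first cell '.' (not opp) -> no flip
Dir E: first cell '.' (not opp) -> no flip
Dir SW: edge -> no flip
Dir S: edge -> no flip
Dir SE: edge -> no flip
All flips: (4,3)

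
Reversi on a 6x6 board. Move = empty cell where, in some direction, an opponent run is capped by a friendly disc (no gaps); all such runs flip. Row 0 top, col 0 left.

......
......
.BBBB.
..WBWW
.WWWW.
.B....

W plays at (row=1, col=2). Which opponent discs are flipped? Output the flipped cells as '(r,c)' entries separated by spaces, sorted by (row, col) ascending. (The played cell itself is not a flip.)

Dir NW: first cell '.' (not opp) -> no flip
Dir N: first cell '.' (not opp) -> no flip
Dir NE: first cell '.' (not opp) -> no flip
Dir W: first cell '.' (not opp) -> no flip
Dir E: first cell '.' (not opp) -> no flip
Dir SW: opp run (2,1), next='.' -> no flip
Dir S: opp run (2,2) capped by W -> flip
Dir SE: opp run (2,3) capped by W -> flip

Answer: (2,2) (2,3)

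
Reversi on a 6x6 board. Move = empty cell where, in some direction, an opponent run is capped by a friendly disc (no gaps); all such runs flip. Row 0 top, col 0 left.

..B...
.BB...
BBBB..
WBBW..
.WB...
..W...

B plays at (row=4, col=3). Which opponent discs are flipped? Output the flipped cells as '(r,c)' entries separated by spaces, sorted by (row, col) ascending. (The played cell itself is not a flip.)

Dir NW: first cell 'B' (not opp) -> no flip
Dir N: opp run (3,3) capped by B -> flip
Dir NE: first cell '.' (not opp) -> no flip
Dir W: first cell 'B' (not opp) -> no flip
Dir E: first cell '.' (not opp) -> no flip
Dir SW: opp run (5,2), next=edge -> no flip
Dir S: first cell '.' (not opp) -> no flip
Dir SE: first cell '.' (not opp) -> no flip

Answer: (3,3)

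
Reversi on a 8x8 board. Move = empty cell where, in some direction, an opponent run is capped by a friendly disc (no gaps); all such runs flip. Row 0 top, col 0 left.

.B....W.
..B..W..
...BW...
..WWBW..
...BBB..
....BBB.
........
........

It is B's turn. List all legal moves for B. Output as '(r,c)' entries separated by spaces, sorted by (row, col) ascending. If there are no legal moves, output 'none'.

Answer: (1,4) (2,1) (2,2) (2,5) (2,6) (3,1) (3,6) (4,1)

Derivation:
(0,4): no bracket -> illegal
(0,5): no bracket -> illegal
(0,7): no bracket -> illegal
(1,3): no bracket -> illegal
(1,4): flips 1 -> legal
(1,6): no bracket -> illegal
(1,7): no bracket -> illegal
(2,1): flips 1 -> legal
(2,2): flips 1 -> legal
(2,5): flips 2 -> legal
(2,6): flips 1 -> legal
(3,1): flips 2 -> legal
(3,6): flips 1 -> legal
(4,1): flips 1 -> legal
(4,2): no bracket -> illegal
(4,6): no bracket -> illegal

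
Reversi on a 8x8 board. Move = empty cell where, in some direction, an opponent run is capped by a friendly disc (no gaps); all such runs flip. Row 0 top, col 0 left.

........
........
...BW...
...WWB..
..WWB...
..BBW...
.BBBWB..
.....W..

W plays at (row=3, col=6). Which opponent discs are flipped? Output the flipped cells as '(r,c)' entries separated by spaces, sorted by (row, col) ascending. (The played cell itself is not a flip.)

Answer: (3,5)

Derivation:
Dir NW: first cell '.' (not opp) -> no flip
Dir N: first cell '.' (not opp) -> no flip
Dir NE: first cell '.' (not opp) -> no flip
Dir W: opp run (3,5) capped by W -> flip
Dir E: first cell '.' (not opp) -> no flip
Dir SW: first cell '.' (not opp) -> no flip
Dir S: first cell '.' (not opp) -> no flip
Dir SE: first cell '.' (not opp) -> no flip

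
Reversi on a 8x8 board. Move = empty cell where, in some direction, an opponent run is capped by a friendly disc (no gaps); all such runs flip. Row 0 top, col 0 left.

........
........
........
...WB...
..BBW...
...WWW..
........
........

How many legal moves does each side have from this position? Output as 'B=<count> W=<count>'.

Answer: B=7 W=6

Derivation:
-- B to move --
(2,2): no bracket -> illegal
(2,3): flips 1 -> legal
(2,4): flips 1 -> legal
(3,2): flips 1 -> legal
(3,5): no bracket -> illegal
(4,5): flips 1 -> legal
(4,6): no bracket -> illegal
(5,2): no bracket -> illegal
(5,6): no bracket -> illegal
(6,2): no bracket -> illegal
(6,3): flips 1 -> legal
(6,4): flips 3 -> legal
(6,5): flips 1 -> legal
(6,6): no bracket -> illegal
B mobility = 7
-- W to move --
(2,3): no bracket -> illegal
(2,4): flips 1 -> legal
(2,5): no bracket -> illegal
(3,1): flips 1 -> legal
(3,2): flips 1 -> legal
(3,5): flips 1 -> legal
(4,1): flips 2 -> legal
(4,5): no bracket -> illegal
(5,1): flips 1 -> legal
(5,2): no bracket -> illegal
W mobility = 6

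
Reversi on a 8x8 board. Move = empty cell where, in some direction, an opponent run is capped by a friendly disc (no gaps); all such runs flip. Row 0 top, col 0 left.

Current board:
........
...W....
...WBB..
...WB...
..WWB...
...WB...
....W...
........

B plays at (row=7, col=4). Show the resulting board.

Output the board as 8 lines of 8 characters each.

Answer: ........
...W....
...WBB..
...WB...
..WWB...
...WB...
....B...
....B...

Derivation:
Place B at (7,4); scan 8 dirs for brackets.
Dir NW: first cell '.' (not opp) -> no flip
Dir N: opp run (6,4) capped by B -> flip
Dir NE: first cell '.' (not opp) -> no flip
Dir W: first cell '.' (not opp) -> no flip
Dir E: first cell '.' (not opp) -> no flip
Dir SW: edge -> no flip
Dir S: edge -> no flip
Dir SE: edge -> no flip
All flips: (6,4)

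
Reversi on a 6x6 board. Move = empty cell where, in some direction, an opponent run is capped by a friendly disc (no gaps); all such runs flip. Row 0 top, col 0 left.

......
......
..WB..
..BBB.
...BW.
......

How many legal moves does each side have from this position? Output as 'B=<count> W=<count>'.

-- B to move --
(1,1): flips 1 -> legal
(1,2): flips 1 -> legal
(1,3): no bracket -> illegal
(2,1): flips 1 -> legal
(3,1): no bracket -> illegal
(3,5): no bracket -> illegal
(4,5): flips 1 -> legal
(5,3): no bracket -> illegal
(5,4): flips 1 -> legal
(5,5): flips 1 -> legal
B mobility = 6
-- W to move --
(1,2): no bracket -> illegal
(1,3): no bracket -> illegal
(1,4): no bracket -> illegal
(2,1): no bracket -> illegal
(2,4): flips 2 -> legal
(2,5): no bracket -> illegal
(3,1): no bracket -> illegal
(3,5): no bracket -> illegal
(4,1): no bracket -> illegal
(4,2): flips 2 -> legal
(4,5): no bracket -> illegal
(5,2): no bracket -> illegal
(5,3): no bracket -> illegal
(5,4): no bracket -> illegal
W mobility = 2

Answer: B=6 W=2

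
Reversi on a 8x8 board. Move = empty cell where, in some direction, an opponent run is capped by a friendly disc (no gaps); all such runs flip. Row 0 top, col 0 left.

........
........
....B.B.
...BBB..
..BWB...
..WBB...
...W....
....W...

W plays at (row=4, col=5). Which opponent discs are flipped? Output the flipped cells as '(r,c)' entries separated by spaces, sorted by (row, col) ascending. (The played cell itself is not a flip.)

Answer: (4,4) (5,4)

Derivation:
Dir NW: opp run (3,4), next='.' -> no flip
Dir N: opp run (3,5), next='.' -> no flip
Dir NE: first cell '.' (not opp) -> no flip
Dir W: opp run (4,4) capped by W -> flip
Dir E: first cell '.' (not opp) -> no flip
Dir SW: opp run (5,4) capped by W -> flip
Dir S: first cell '.' (not opp) -> no flip
Dir SE: first cell '.' (not opp) -> no flip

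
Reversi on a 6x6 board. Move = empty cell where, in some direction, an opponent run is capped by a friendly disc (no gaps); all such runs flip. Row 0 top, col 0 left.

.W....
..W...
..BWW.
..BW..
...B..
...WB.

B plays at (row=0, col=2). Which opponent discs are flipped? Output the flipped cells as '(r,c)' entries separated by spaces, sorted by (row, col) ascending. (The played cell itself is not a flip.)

Answer: (1,2)

Derivation:
Dir NW: edge -> no flip
Dir N: edge -> no flip
Dir NE: edge -> no flip
Dir W: opp run (0,1), next='.' -> no flip
Dir E: first cell '.' (not opp) -> no flip
Dir SW: first cell '.' (not opp) -> no flip
Dir S: opp run (1,2) capped by B -> flip
Dir SE: first cell '.' (not opp) -> no flip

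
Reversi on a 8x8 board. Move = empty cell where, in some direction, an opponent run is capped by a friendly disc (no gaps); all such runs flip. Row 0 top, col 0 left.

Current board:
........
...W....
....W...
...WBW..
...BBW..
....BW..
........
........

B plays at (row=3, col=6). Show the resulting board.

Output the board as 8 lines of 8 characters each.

Place B at (3,6); scan 8 dirs for brackets.
Dir NW: first cell '.' (not opp) -> no flip
Dir N: first cell '.' (not opp) -> no flip
Dir NE: first cell '.' (not opp) -> no flip
Dir W: opp run (3,5) capped by B -> flip
Dir E: first cell '.' (not opp) -> no flip
Dir SW: opp run (4,5) capped by B -> flip
Dir S: first cell '.' (not opp) -> no flip
Dir SE: first cell '.' (not opp) -> no flip
All flips: (3,5) (4,5)

Answer: ........
...W....
....W...
...WBBB.
...BBB..
....BW..
........
........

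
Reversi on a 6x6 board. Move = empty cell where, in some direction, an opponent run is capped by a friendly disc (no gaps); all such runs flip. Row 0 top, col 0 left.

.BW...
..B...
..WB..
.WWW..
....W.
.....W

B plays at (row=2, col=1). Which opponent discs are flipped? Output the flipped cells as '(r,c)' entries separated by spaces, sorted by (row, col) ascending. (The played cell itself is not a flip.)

Dir NW: first cell '.' (not opp) -> no flip
Dir N: first cell '.' (not opp) -> no flip
Dir NE: first cell 'B' (not opp) -> no flip
Dir W: first cell '.' (not opp) -> no flip
Dir E: opp run (2,2) capped by B -> flip
Dir SW: first cell '.' (not opp) -> no flip
Dir S: opp run (3,1), next='.' -> no flip
Dir SE: opp run (3,2), next='.' -> no flip

Answer: (2,2)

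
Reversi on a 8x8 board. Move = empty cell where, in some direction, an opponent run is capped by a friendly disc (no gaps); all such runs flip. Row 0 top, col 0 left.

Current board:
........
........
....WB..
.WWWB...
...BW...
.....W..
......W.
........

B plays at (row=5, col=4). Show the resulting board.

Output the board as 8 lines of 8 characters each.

Answer: ........
........
....WB..
.WWWB...
...BB...
....BW..
......W.
........

Derivation:
Place B at (5,4); scan 8 dirs for brackets.
Dir NW: first cell 'B' (not opp) -> no flip
Dir N: opp run (4,4) capped by B -> flip
Dir NE: first cell '.' (not opp) -> no flip
Dir W: first cell '.' (not opp) -> no flip
Dir E: opp run (5,5), next='.' -> no flip
Dir SW: first cell '.' (not opp) -> no flip
Dir S: first cell '.' (not opp) -> no flip
Dir SE: first cell '.' (not opp) -> no flip
All flips: (4,4)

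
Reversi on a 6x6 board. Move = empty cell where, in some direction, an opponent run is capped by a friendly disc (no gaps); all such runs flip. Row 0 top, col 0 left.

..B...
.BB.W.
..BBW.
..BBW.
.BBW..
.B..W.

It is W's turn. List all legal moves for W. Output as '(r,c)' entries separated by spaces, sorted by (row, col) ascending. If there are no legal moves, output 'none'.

Answer: (0,1) (1,3) (2,1) (3,1) (4,0) (5,0)

Derivation:
(0,0): no bracket -> illegal
(0,1): flips 2 -> legal
(0,3): no bracket -> illegal
(1,0): no bracket -> illegal
(1,3): flips 2 -> legal
(2,0): no bracket -> illegal
(2,1): flips 3 -> legal
(3,0): no bracket -> illegal
(3,1): flips 2 -> legal
(4,0): flips 2 -> legal
(4,4): no bracket -> illegal
(5,0): flips 3 -> legal
(5,2): no bracket -> illegal
(5,3): no bracket -> illegal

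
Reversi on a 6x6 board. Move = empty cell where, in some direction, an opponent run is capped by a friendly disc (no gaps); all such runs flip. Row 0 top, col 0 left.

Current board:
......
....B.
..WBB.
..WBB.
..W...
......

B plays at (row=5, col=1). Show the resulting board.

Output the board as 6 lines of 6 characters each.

Answer: ......
....B.
..WBB.
..WBB.
..B...
.B....

Derivation:
Place B at (5,1); scan 8 dirs for brackets.
Dir NW: first cell '.' (not opp) -> no flip
Dir N: first cell '.' (not opp) -> no flip
Dir NE: opp run (4,2) capped by B -> flip
Dir W: first cell '.' (not opp) -> no flip
Dir E: first cell '.' (not opp) -> no flip
Dir SW: edge -> no flip
Dir S: edge -> no flip
Dir SE: edge -> no flip
All flips: (4,2)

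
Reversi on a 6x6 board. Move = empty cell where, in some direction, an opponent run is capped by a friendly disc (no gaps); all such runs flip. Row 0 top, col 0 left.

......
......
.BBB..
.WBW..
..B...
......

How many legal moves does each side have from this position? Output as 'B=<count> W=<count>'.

Answer: B=8 W=4

Derivation:
-- B to move --
(2,0): flips 1 -> legal
(2,4): flips 1 -> legal
(3,0): flips 1 -> legal
(3,4): flips 1 -> legal
(4,0): flips 1 -> legal
(4,1): flips 1 -> legal
(4,3): flips 1 -> legal
(4,4): flips 1 -> legal
B mobility = 8
-- W to move --
(1,0): no bracket -> illegal
(1,1): flips 2 -> legal
(1,2): no bracket -> illegal
(1,3): flips 2 -> legal
(1,4): no bracket -> illegal
(2,0): no bracket -> illegal
(2,4): no bracket -> illegal
(3,0): no bracket -> illegal
(3,4): no bracket -> illegal
(4,1): no bracket -> illegal
(4,3): no bracket -> illegal
(5,1): flips 1 -> legal
(5,2): no bracket -> illegal
(5,3): flips 1 -> legal
W mobility = 4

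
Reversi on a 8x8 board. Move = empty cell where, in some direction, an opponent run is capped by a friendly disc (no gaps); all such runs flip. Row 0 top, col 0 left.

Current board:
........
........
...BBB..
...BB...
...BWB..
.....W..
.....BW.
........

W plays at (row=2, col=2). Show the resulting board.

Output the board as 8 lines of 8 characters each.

Place W at (2,2); scan 8 dirs for brackets.
Dir NW: first cell '.' (not opp) -> no flip
Dir N: first cell '.' (not opp) -> no flip
Dir NE: first cell '.' (not opp) -> no flip
Dir W: first cell '.' (not opp) -> no flip
Dir E: opp run (2,3) (2,4) (2,5), next='.' -> no flip
Dir SW: first cell '.' (not opp) -> no flip
Dir S: first cell '.' (not opp) -> no flip
Dir SE: opp run (3,3) capped by W -> flip
All flips: (3,3)

Answer: ........
........
..WBBB..
...WB...
...BWB..
.....W..
.....BW.
........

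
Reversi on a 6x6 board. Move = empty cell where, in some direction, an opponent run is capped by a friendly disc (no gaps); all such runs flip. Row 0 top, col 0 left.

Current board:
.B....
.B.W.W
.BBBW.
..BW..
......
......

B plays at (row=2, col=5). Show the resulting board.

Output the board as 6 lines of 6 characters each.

Place B at (2,5); scan 8 dirs for brackets.
Dir NW: first cell '.' (not opp) -> no flip
Dir N: opp run (1,5), next='.' -> no flip
Dir NE: edge -> no flip
Dir W: opp run (2,4) capped by B -> flip
Dir E: edge -> no flip
Dir SW: first cell '.' (not opp) -> no flip
Dir S: first cell '.' (not opp) -> no flip
Dir SE: edge -> no flip
All flips: (2,4)

Answer: .B....
.B.W.W
.BBBBB
..BW..
......
......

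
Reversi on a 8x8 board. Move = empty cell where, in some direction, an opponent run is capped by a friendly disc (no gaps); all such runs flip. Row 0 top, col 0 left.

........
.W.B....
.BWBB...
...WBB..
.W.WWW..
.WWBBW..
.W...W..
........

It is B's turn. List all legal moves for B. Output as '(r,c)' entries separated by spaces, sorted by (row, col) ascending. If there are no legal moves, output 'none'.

Answer: (0,1) (3,1) (3,2) (3,6) (4,2) (5,0) (5,6) (7,0) (7,5) (7,6)

Derivation:
(0,0): no bracket -> illegal
(0,1): flips 1 -> legal
(0,2): no bracket -> illegal
(1,0): no bracket -> illegal
(1,2): no bracket -> illegal
(2,0): no bracket -> illegal
(3,0): no bracket -> illegal
(3,1): flips 1 -> legal
(3,2): flips 2 -> legal
(3,6): flips 1 -> legal
(4,0): no bracket -> illegal
(4,2): flips 1 -> legal
(4,6): no bracket -> illegal
(5,0): flips 2 -> legal
(5,6): flips 2 -> legal
(6,0): no bracket -> illegal
(6,2): no bracket -> illegal
(6,3): no bracket -> illegal
(6,4): no bracket -> illegal
(6,6): no bracket -> illegal
(7,0): flips 3 -> legal
(7,1): no bracket -> illegal
(7,2): no bracket -> illegal
(7,4): no bracket -> illegal
(7,5): flips 3 -> legal
(7,6): flips 1 -> legal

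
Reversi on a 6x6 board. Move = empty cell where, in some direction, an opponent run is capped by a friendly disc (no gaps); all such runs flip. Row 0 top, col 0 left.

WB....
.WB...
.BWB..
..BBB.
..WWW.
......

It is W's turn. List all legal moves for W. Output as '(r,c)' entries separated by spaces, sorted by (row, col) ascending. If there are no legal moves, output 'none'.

Answer: (0,2) (1,0) (1,3) (2,0) (2,4) (2,5) (3,1)

Derivation:
(0,2): flips 2 -> legal
(0,3): no bracket -> illegal
(1,0): flips 2 -> legal
(1,3): flips 3 -> legal
(1,4): no bracket -> illegal
(2,0): flips 1 -> legal
(2,4): flips 3 -> legal
(2,5): flips 1 -> legal
(3,0): no bracket -> illegal
(3,1): flips 1 -> legal
(3,5): no bracket -> illegal
(4,1): no bracket -> illegal
(4,5): no bracket -> illegal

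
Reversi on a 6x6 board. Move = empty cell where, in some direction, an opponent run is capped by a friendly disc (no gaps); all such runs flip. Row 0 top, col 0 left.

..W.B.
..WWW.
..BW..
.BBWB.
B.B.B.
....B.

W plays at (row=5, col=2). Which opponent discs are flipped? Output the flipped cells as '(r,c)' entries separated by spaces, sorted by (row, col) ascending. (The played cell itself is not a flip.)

Dir NW: first cell '.' (not opp) -> no flip
Dir N: opp run (4,2) (3,2) (2,2) capped by W -> flip
Dir NE: first cell '.' (not opp) -> no flip
Dir W: first cell '.' (not opp) -> no flip
Dir E: first cell '.' (not opp) -> no flip
Dir SW: edge -> no flip
Dir S: edge -> no flip
Dir SE: edge -> no flip

Answer: (2,2) (3,2) (4,2)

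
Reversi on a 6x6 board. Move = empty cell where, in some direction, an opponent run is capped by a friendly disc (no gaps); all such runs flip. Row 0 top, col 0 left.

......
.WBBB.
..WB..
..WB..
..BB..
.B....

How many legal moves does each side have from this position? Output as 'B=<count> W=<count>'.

-- B to move --
(0,0): flips 2 -> legal
(0,1): no bracket -> illegal
(0,2): no bracket -> illegal
(1,0): flips 1 -> legal
(2,0): no bracket -> illegal
(2,1): flips 2 -> legal
(3,1): flips 2 -> legal
(4,1): flips 1 -> legal
B mobility = 5
-- W to move --
(0,1): no bracket -> illegal
(0,2): flips 1 -> legal
(0,3): no bracket -> illegal
(0,4): flips 1 -> legal
(0,5): flips 2 -> legal
(1,5): flips 3 -> legal
(2,1): no bracket -> illegal
(2,4): flips 1 -> legal
(2,5): no bracket -> illegal
(3,1): no bracket -> illegal
(3,4): flips 1 -> legal
(4,0): no bracket -> illegal
(4,1): no bracket -> illegal
(4,4): flips 1 -> legal
(5,0): no bracket -> illegal
(5,2): flips 1 -> legal
(5,3): no bracket -> illegal
(5,4): flips 1 -> legal
W mobility = 9

Answer: B=5 W=9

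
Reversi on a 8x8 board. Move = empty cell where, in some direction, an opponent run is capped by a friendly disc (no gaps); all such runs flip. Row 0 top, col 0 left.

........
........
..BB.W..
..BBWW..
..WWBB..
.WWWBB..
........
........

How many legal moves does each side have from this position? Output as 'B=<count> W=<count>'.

Answer: B=9 W=9

Derivation:
-- B to move --
(1,4): no bracket -> illegal
(1,5): flips 2 -> legal
(1,6): no bracket -> illegal
(2,4): flips 1 -> legal
(2,6): flips 1 -> legal
(3,1): no bracket -> illegal
(3,6): flips 2 -> legal
(4,0): no bracket -> illegal
(4,1): flips 2 -> legal
(4,6): no bracket -> illegal
(5,0): flips 3 -> legal
(6,0): flips 2 -> legal
(6,1): no bracket -> illegal
(6,2): flips 3 -> legal
(6,3): flips 2 -> legal
(6,4): no bracket -> illegal
B mobility = 9
-- W to move --
(1,1): no bracket -> illegal
(1,2): flips 3 -> legal
(1,3): flips 2 -> legal
(1,4): no bracket -> illegal
(2,1): flips 1 -> legal
(2,4): flips 1 -> legal
(3,1): flips 2 -> legal
(3,6): no bracket -> illegal
(4,1): no bracket -> illegal
(4,6): flips 2 -> legal
(5,6): flips 3 -> legal
(6,3): no bracket -> illegal
(6,4): flips 2 -> legal
(6,5): flips 3 -> legal
(6,6): no bracket -> illegal
W mobility = 9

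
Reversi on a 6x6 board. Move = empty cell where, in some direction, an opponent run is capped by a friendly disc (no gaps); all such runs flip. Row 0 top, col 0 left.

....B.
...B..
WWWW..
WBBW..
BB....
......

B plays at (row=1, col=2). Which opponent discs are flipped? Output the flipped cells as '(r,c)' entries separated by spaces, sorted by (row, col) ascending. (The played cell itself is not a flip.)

Dir NW: first cell '.' (not opp) -> no flip
Dir N: first cell '.' (not opp) -> no flip
Dir NE: first cell '.' (not opp) -> no flip
Dir W: first cell '.' (not opp) -> no flip
Dir E: first cell 'B' (not opp) -> no flip
Dir SW: opp run (2,1) (3,0), next=edge -> no flip
Dir S: opp run (2,2) capped by B -> flip
Dir SE: opp run (2,3), next='.' -> no flip

Answer: (2,2)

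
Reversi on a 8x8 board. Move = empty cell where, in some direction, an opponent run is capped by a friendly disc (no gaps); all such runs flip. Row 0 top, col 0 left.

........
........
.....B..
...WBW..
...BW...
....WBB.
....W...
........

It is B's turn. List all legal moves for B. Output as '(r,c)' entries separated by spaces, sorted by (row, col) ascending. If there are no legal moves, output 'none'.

Answer: (2,2) (2,3) (3,2) (3,6) (4,5) (5,3) (6,5) (7,3) (7,4)

Derivation:
(2,2): flips 2 -> legal
(2,3): flips 1 -> legal
(2,4): no bracket -> illegal
(2,6): no bracket -> illegal
(3,2): flips 1 -> legal
(3,6): flips 1 -> legal
(4,2): no bracket -> illegal
(4,5): flips 2 -> legal
(4,6): no bracket -> illegal
(5,3): flips 1 -> legal
(6,3): no bracket -> illegal
(6,5): flips 1 -> legal
(7,3): flips 1 -> legal
(7,4): flips 3 -> legal
(7,5): no bracket -> illegal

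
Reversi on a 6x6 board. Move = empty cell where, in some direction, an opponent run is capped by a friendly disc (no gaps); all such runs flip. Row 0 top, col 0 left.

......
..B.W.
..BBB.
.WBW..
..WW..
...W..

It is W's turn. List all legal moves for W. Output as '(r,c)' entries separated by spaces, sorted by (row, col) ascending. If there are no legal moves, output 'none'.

(0,1): no bracket -> illegal
(0,2): flips 3 -> legal
(0,3): no bracket -> illegal
(1,1): flips 1 -> legal
(1,3): flips 2 -> legal
(1,5): flips 1 -> legal
(2,1): flips 1 -> legal
(2,5): no bracket -> illegal
(3,4): flips 1 -> legal
(3,5): no bracket -> illegal
(4,1): flips 2 -> legal

Answer: (0,2) (1,1) (1,3) (1,5) (2,1) (3,4) (4,1)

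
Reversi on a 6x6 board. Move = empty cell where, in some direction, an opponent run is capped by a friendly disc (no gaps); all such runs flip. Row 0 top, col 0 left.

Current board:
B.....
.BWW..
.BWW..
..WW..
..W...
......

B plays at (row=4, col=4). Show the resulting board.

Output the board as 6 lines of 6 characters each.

Place B at (4,4); scan 8 dirs for brackets.
Dir NW: opp run (3,3) (2,2) capped by B -> flip
Dir N: first cell '.' (not opp) -> no flip
Dir NE: first cell '.' (not opp) -> no flip
Dir W: first cell '.' (not opp) -> no flip
Dir E: first cell '.' (not opp) -> no flip
Dir SW: first cell '.' (not opp) -> no flip
Dir S: first cell '.' (not opp) -> no flip
Dir SE: first cell '.' (not opp) -> no flip
All flips: (2,2) (3,3)

Answer: B.....
.BWW..
.BBW..
..WB..
..W.B.
......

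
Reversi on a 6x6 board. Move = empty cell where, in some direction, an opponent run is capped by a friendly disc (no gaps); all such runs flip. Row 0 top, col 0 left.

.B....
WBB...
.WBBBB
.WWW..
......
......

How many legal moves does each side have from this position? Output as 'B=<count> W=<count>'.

-- B to move --
(0,0): no bracket -> illegal
(2,0): flips 1 -> legal
(3,0): flips 1 -> legal
(3,4): no bracket -> illegal
(4,0): flips 1 -> legal
(4,1): flips 3 -> legal
(4,2): flips 2 -> legal
(4,3): flips 1 -> legal
(4,4): flips 1 -> legal
B mobility = 7
-- W to move --
(0,0): flips 2 -> legal
(0,2): flips 2 -> legal
(0,3): flips 1 -> legal
(1,3): flips 4 -> legal
(1,4): flips 1 -> legal
(1,5): flips 1 -> legal
(2,0): no bracket -> illegal
(3,4): no bracket -> illegal
(3,5): no bracket -> illegal
W mobility = 6

Answer: B=7 W=6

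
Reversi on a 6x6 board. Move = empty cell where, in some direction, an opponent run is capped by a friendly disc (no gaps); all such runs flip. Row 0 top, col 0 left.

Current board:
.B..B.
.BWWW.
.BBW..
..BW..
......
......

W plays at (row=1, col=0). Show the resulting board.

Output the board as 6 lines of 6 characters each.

Place W at (1,0); scan 8 dirs for brackets.
Dir NW: edge -> no flip
Dir N: first cell '.' (not opp) -> no flip
Dir NE: opp run (0,1), next=edge -> no flip
Dir W: edge -> no flip
Dir E: opp run (1,1) capped by W -> flip
Dir SW: edge -> no flip
Dir S: first cell '.' (not opp) -> no flip
Dir SE: opp run (2,1) (3,2), next='.' -> no flip
All flips: (1,1)

Answer: .B..B.
WWWWW.
.BBW..
..BW..
......
......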